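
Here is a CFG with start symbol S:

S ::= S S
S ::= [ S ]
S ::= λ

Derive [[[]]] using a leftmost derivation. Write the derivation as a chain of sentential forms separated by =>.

S => SS => SSS => SSSS => [S]SSS => [[S]]SSS => [[SS]]SSS => [[SSS]]SSS => [[[S]SS]]SSS => [[[]SS]]SSS => [[[]S]]SSS => [[[]]]SSS => [[[]]]SS => [[[]]]S => [[[]]]

S => SS   [S ::= S S]
SS => SSS   [S ::= S S]
SSS => SSSS   [S ::= S S]
SSSS => [S]SSS   [S ::= [ S ]]
[S]SSS => [[S]]SSS   [S ::= [ S ]]
[[S]]SSS => [[SS]]SSS   [S ::= S S]
[[SS]]SSS => [[SSS]]SSS   [S ::= S S]
[[SSS]]SSS => [[[S]SS]]SSS   [S ::= [ S ]]
[[[S]SS]]SSS => [[[]SS]]SSS   [S ::= λ]
[[[]SS]]SSS => [[[]S]]SSS   [S ::= λ]
[[[]S]]SSS => [[[]]]SSS   [S ::= λ]
[[[]]]SSS => [[[]]]SS   [S ::= λ]
[[[]]]SS => [[[]]]S   [S ::= λ]
[[[]]]S => [[[]]]   [S ::= λ]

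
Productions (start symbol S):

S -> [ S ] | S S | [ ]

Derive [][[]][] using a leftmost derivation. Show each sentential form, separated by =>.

S=>SS=>SSS=>[]SS=>[][S]S=>[][[]]S=>[][[]][]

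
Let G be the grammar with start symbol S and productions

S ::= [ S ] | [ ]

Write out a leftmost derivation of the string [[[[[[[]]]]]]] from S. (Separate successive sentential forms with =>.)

S => [S]   [S ::= [ S ]]
[S] => [[S]]   [S ::= [ S ]]
[[S]] => [[[S]]]   [S ::= [ S ]]
[[[S]]] => [[[[S]]]]   [S ::= [ S ]]
[[[[S]]]] => [[[[[S]]]]]   [S ::= [ S ]]
[[[[[S]]]]] => [[[[[[S]]]]]]   [S ::= [ S ]]
[[[[[[S]]]]]] => [[[[[[[]]]]]]]   [S ::= [ ]]

S=>[S]=>[[S]]=>[[[S]]]=>[[[[S]]]]=>[[[[[S]]]]]=>[[[[[[S]]]]]]=>[[[[[[[]]]]]]]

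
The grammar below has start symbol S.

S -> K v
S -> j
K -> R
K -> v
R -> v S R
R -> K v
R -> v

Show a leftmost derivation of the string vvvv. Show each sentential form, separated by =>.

S => Kv   [S -> K v]
Kv => Rv   [K -> R]
Rv => Kvv   [R -> K v]
Kvv => Rvv   [K -> R]
Rvv => Kvvv   [R -> K v]
Kvvv => vvvv   [K -> v]

S=>Kv=>Rv=>Kvv=>Rvv=>Kvvv=>vvvv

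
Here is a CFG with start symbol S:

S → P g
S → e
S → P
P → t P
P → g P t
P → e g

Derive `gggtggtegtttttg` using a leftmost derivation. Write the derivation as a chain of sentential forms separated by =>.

S=>Pg=>gPtg=>ggPttg=>gggPtttg=>gggtPtttg=>gggtgPttttg=>gggtggPtttttg=>gggtggtPtttttg=>gggtggtegtttttg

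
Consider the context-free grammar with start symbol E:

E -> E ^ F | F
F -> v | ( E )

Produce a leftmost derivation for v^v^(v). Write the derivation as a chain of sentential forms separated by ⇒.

E ⇒ E^F   [E -> E ^ F]
E^F ⇒ E^F^F   [E -> E ^ F]
E^F^F ⇒ F^F^F   [E -> F]
F^F^F ⇒ v^F^F   [F -> v]
v^F^F ⇒ v^v^F   [F -> v]
v^v^F ⇒ v^v^(E)   [F -> ( E )]
v^v^(E) ⇒ v^v^(F)   [E -> F]
v^v^(F) ⇒ v^v^(v)   [F -> v]

E ⇒ E^F ⇒ E^F^F ⇒ F^F^F ⇒ v^F^F ⇒ v^v^F ⇒ v^v^(E) ⇒ v^v^(F) ⇒ v^v^(v)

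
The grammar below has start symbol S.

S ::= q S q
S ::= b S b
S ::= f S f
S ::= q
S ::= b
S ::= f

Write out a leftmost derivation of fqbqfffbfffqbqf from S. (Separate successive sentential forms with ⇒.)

S⇒fSf⇒fqSqf⇒fqbSbqf⇒fqbqSqbqf⇒fqbqfSfqbqf⇒fqbqffSffqbqf⇒fqbqfffSfffqbqf⇒fqbqfffbfffqbqf

S ⇒ fSf   [S ::= f S f]
fSf ⇒ fqSqf   [S ::= q S q]
fqSqf ⇒ fqbSbqf   [S ::= b S b]
fqbSbqf ⇒ fqbqSqbqf   [S ::= q S q]
fqbqSqbqf ⇒ fqbqfSfqbqf   [S ::= f S f]
fqbqfSfqbqf ⇒ fqbqffSffqbqf   [S ::= f S f]
fqbqffSffqbqf ⇒ fqbqfffSfffqbqf   [S ::= f S f]
fqbqfffSfffqbqf ⇒ fqbqfffbfffqbqf   [S ::= b]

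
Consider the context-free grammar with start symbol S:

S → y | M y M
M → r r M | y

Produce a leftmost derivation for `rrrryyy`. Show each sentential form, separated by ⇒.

S⇒MyM⇒rrMyM⇒rrrrMyM⇒rrrryyM⇒rrrryyy

S ⇒ MyM   [S → M y M]
MyM ⇒ rrMyM   [M → r r M]
rrMyM ⇒ rrrrMyM   [M → r r M]
rrrrMyM ⇒ rrrryyM   [M → y]
rrrryyM ⇒ rrrryyy   [M → y]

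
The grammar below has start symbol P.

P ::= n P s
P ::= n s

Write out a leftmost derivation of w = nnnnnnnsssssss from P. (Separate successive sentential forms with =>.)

P => nPs => nnPss => nnnPsss => nnnnPssss => nnnnnPsssss => nnnnnnPssssss => nnnnnnnsssssss

P => nPs   [P ::= n P s]
nPs => nnPss   [P ::= n P s]
nnPss => nnnPsss   [P ::= n P s]
nnnPsss => nnnnPssss   [P ::= n P s]
nnnnPssss => nnnnnPsssss   [P ::= n P s]
nnnnnPsssss => nnnnnnPssssss   [P ::= n P s]
nnnnnnPssssss => nnnnnnnsssssss   [P ::= n s]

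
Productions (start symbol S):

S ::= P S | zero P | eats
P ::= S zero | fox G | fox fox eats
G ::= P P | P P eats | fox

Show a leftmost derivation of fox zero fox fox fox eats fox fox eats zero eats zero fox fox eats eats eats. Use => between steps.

S => P S   [S ::= P S]
P S => fox G S   [P ::= fox G]
fox G S => fox P P eats S   [G ::= P P eats]
fox P P eats S => fox S zero P eats S   [P ::= S zero]
fox S zero P eats S => fox P S zero P eats S   [S ::= P S]
fox P S zero P eats S => fox S zero S zero P eats S   [P ::= S zero]
fox S zero S zero P eats S => fox zero P zero S zero P eats S   [S ::= zero P]
fox zero P zero S zero P eats S => fox zero fox G zero S zero P eats S   [P ::= fox G]
fox zero fox G zero S zero P eats S => fox zero fox P P zero S zero P eats S   [G ::= P P]
fox zero fox P P zero S zero P eats S => fox zero fox fox fox eats P zero S zero P eats S   [P ::= fox fox eats]
fox zero fox fox fox eats P zero S zero P eats S => fox zero fox fox fox eats fox fox eats zero S zero P eats S   [P ::= fox fox eats]
fox zero fox fox fox eats fox fox eats zero S zero P eats S => fox zero fox fox fox eats fox fox eats zero eats zero P eats S   [S ::= eats]
fox zero fox fox fox eats fox fox eats zero eats zero P eats S => fox zero fox fox fox eats fox fox eats zero eats zero fox fox eats eats S   [P ::= fox fox eats]
fox zero fox fox fox eats fox fox eats zero eats zero fox fox eats eats S => fox zero fox fox fox eats fox fox eats zero eats zero fox fox eats eats eats   [S ::= eats]

S => P S => fox G S => fox P P eats S => fox S zero P eats S => fox P S zero P eats S => fox S zero S zero P eats S => fox zero P zero S zero P eats S => fox zero fox G zero S zero P eats S => fox zero fox P P zero S zero P eats S => fox zero fox fox fox eats P zero S zero P eats S => fox zero fox fox fox eats fox fox eats zero S zero P eats S => fox zero fox fox fox eats fox fox eats zero eats zero P eats S => fox zero fox fox fox eats fox fox eats zero eats zero fox fox eats eats S => fox zero fox fox fox eats fox fox eats zero eats zero fox fox eats eats eats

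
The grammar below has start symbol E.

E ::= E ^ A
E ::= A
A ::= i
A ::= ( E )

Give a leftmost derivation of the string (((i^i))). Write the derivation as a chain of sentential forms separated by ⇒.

E⇒A⇒(E)⇒(A)⇒((E))⇒((A))⇒(((E)))⇒(((E^A)))⇒(((A^A)))⇒(((i^A)))⇒(((i^i)))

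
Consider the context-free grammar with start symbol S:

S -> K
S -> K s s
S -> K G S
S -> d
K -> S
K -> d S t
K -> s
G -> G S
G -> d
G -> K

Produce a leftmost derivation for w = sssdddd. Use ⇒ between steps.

S ⇒ KGS   [S -> K G S]
KGS ⇒ SGS   [K -> S]
SGS ⇒ KGSGS   [S -> K G S]
KGSGS ⇒ SGSGS   [K -> S]
SGSGS ⇒ KssGSGS   [S -> K s s]
KssGSGS ⇒ sssGSGS   [K -> s]
sssGSGS ⇒ sssdSGS   [G -> d]
sssdSGS ⇒ sssddGS   [S -> d]
sssddGS ⇒ sssdddS   [G -> d]
sssdddS ⇒ sssdddd   [S -> d]

S ⇒ KGS ⇒ SGS ⇒ KGSGS ⇒ SGSGS ⇒ KssGSGS ⇒ sssGSGS ⇒ sssdSGS ⇒ sssddGS ⇒ sssdddS ⇒ sssdddd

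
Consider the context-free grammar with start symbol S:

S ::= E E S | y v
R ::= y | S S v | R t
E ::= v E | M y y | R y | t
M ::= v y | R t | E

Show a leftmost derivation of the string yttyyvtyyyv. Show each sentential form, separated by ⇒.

S ⇒ EES   [S ::= E E S]
EES ⇒ MyyES   [E ::= M y y]
MyyES ⇒ RtyyES   [M ::= R t]
RtyyES ⇒ RttyyES   [R ::= R t]
RttyyES ⇒ yttyyES   [R ::= y]
yttyyES ⇒ yttyyMyyS   [E ::= M y y]
yttyyMyyS ⇒ yttyyEyyS   [M ::= E]
yttyyEyyS ⇒ yttyyvEyyS   [E ::= v E]
yttyyvEyyS ⇒ yttyyvtyyS   [E ::= t]
yttyyvtyyS ⇒ yttyyvtyyyv   [S ::= y v]

S ⇒ EES ⇒ MyyES ⇒ RtyyES ⇒ RttyyES ⇒ yttyyES ⇒ yttyyMyyS ⇒ yttyyEyyS ⇒ yttyyvEyyS ⇒ yttyyvtyyS ⇒ yttyyvtyyyv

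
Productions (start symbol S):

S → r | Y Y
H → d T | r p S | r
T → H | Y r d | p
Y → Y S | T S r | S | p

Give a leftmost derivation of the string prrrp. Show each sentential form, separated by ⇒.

S ⇒ YY ⇒ pY ⇒ pS ⇒ pYY ⇒ pTSrY ⇒ pHSrY ⇒ prSrY ⇒ prrrY ⇒ prrrp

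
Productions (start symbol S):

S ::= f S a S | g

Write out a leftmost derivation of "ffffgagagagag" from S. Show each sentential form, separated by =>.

S => fSaS   [S ::= f S a S]
fSaS => ffSaSaS   [S ::= f S a S]
ffSaSaS => fffSaSaSaS   [S ::= f S a S]
fffSaSaSaS => ffffSaSaSaSaS   [S ::= f S a S]
ffffSaSaSaSaS => ffffgaSaSaSaS   [S ::= g]
ffffgaSaSaSaS => ffffgagaSaSaS   [S ::= g]
ffffgagaSaSaS => ffffgagagaSaS   [S ::= g]
ffffgagagaSaS => ffffgagagagaS   [S ::= g]
ffffgagagagaS => ffffgagagagag   [S ::= g]

S=>fSaS=>ffSaSaS=>fffSaSaSaS=>ffffSaSaSaSaS=>ffffgaSaSaSaS=>ffffgagaSaSaS=>ffffgagagaSaS=>ffffgagagagaS=>ffffgagagagag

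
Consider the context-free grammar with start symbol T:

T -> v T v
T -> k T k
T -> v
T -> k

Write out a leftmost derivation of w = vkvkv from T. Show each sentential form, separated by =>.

T => vTv => vkTkv => vkvkv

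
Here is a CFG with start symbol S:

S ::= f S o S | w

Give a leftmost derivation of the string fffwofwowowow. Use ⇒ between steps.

S ⇒ fSoS   [S ::= f S o S]
fSoS ⇒ ffSoSoS   [S ::= f S o S]
ffSoSoS ⇒ fffSoSoSoS   [S ::= f S o S]
fffSoSoSoS ⇒ fffwoSoSoS   [S ::= w]
fffwoSoSoS ⇒ fffwofSoSoSoS   [S ::= f S o S]
fffwofSoSoSoS ⇒ fffwofwoSoSoS   [S ::= w]
fffwofwoSoSoS ⇒ fffwofwowoSoS   [S ::= w]
fffwofwowoSoS ⇒ fffwofwowowoS   [S ::= w]
fffwofwowowoS ⇒ fffwofwowowow   [S ::= w]

S ⇒ fSoS ⇒ ffSoSoS ⇒ fffSoSoSoS ⇒ fffwoSoSoS ⇒ fffwofSoSoSoS ⇒ fffwofwoSoSoS ⇒ fffwofwowoSoS ⇒ fffwofwowowoS ⇒ fffwofwowowow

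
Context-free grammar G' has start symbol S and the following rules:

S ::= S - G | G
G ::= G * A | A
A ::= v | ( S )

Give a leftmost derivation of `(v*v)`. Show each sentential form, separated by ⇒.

S ⇒ G ⇒ A ⇒ (S) ⇒ (G) ⇒ (G*A) ⇒ (A*A) ⇒ (v*A) ⇒ (v*v)

S ⇒ G   [S ::= G]
G ⇒ A   [G ::= A]
A ⇒ (S)   [A ::= ( S )]
(S) ⇒ (G)   [S ::= G]
(G) ⇒ (G*A)   [G ::= G * A]
(G*A) ⇒ (A*A)   [G ::= A]
(A*A) ⇒ (v*A)   [A ::= v]
(v*A) ⇒ (v*v)   [A ::= v]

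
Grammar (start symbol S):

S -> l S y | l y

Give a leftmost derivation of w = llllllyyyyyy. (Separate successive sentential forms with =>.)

S => lSy   [S -> l S y]
lSy => llSyy   [S -> l S y]
llSyy => lllSyyy   [S -> l S y]
lllSyyy => llllSyyyy   [S -> l S y]
llllSyyyy => lllllSyyyyy   [S -> l S y]
lllllSyyyyy => llllllyyyyyy   [S -> l y]

S=>lSy=>llSyy=>lllSyyy=>llllSyyyy=>lllllSyyyyy=>llllllyyyyyy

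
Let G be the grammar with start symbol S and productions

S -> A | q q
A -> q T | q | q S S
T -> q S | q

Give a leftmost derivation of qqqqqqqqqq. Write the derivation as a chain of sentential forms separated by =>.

S=>A=>qSS=>qAS=>qqSSS=>qqASS=>qqqTSS=>qqqqSSS=>qqqqqqSS=>qqqqqqqqS=>qqqqqqqqqq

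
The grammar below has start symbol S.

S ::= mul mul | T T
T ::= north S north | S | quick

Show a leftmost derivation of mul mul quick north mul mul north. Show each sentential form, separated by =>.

S => T T => S T => T T T => S T T => mul mul T T => mul mul quick T => mul mul quick north S north => mul mul quick north mul mul north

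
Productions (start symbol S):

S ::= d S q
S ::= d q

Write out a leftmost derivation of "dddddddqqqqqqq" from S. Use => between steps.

S => dSq   [S ::= d S q]
dSq => ddSqq   [S ::= d S q]
ddSqq => dddSqqq   [S ::= d S q]
dddSqqq => ddddSqqqq   [S ::= d S q]
ddddSqqqq => dddddSqqqqq   [S ::= d S q]
dddddSqqqqq => ddddddSqqqqqq   [S ::= d S q]
ddddddSqqqqqq => dddddddqqqqqqq   [S ::= d q]

S => dSq => ddSqq => dddSqqq => ddddSqqqq => dddddSqqqqq => ddddddSqqqqqq => dddddddqqqqqqq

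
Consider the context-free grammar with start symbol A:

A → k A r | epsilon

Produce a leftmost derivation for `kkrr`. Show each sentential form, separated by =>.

A => kAr   [A → k A r]
kAr => kkArr   [A → k A r]
kkArr => kkrr   [A → epsilon]

A => kAr => kkArr => kkrr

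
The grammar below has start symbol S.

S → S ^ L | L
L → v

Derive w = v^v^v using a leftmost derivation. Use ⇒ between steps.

S ⇒ S^L ⇒ S^L^L ⇒ L^L^L ⇒ v^L^L ⇒ v^v^L ⇒ v^v^v

S ⇒ S^L   [S → S ^ L]
S^L ⇒ S^L^L   [S → S ^ L]
S^L^L ⇒ L^L^L   [S → L]
L^L^L ⇒ v^L^L   [L → v]
v^L^L ⇒ v^v^L   [L → v]
v^v^L ⇒ v^v^v   [L → v]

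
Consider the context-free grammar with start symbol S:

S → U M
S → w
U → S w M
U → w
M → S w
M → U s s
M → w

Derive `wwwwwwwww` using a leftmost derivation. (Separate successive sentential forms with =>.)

S=>UM=>SwMM=>wwMM=>wwSwM=>wwUMwM=>wwSwMMwM=>wwUMwMMwM=>wwwMwMMwM=>wwwwwMMwM=>wwwwwwMwM=>wwwwwwwwM=>wwwwwwwww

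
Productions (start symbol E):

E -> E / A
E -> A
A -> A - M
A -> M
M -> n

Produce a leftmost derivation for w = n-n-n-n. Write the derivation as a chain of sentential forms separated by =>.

E => A => A-M => A-M-M => A-M-M-M => M-M-M-M => n-M-M-M => n-n-M-M => n-n-n-M => n-n-n-n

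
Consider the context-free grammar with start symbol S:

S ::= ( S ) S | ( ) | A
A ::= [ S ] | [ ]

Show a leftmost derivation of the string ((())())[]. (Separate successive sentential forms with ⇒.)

S⇒(S)S⇒((S)S)S⇒((())S)S⇒((())())S⇒((())())A⇒((())())[]

S ⇒ (S)S   [S ::= ( S ) S]
(S)S ⇒ ((S)S)S   [S ::= ( S ) S]
((S)S)S ⇒ ((())S)S   [S ::= ( )]
((())S)S ⇒ ((())())S   [S ::= ( )]
((())())S ⇒ ((())())A   [S ::= A]
((())())A ⇒ ((())())[]   [A ::= [ ]]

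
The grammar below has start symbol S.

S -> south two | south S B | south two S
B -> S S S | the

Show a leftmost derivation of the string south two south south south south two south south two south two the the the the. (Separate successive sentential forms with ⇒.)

S ⇒ south two S ⇒ south two south S B ⇒ south two south south S B B ⇒ south two south south south S B B B ⇒ south two south south south south two S B B B ⇒ south two south south south south two south S B B B B ⇒ south two south south south south two south south two S B B B B ⇒ south two south south south south two south south two south two B B B B ⇒ south two south south south south two south south two south two the B B B ⇒ south two south south south south two south south two south two the the B B ⇒ south two south south south south two south south two south two the the the B ⇒ south two south south south south two south south two south two the the the the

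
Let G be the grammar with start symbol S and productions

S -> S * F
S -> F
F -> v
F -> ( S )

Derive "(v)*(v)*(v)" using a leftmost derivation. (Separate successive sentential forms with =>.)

S => S*F => S*F*F => F*F*F => (S)*F*F => (F)*F*F => (v)*F*F => (v)*(S)*F => (v)*(F)*F => (v)*(v)*F => (v)*(v)*(S) => (v)*(v)*(F) => (v)*(v)*(v)

S => S*F   [S -> S * F]
S*F => S*F*F   [S -> S * F]
S*F*F => F*F*F   [S -> F]
F*F*F => (S)*F*F   [F -> ( S )]
(S)*F*F => (F)*F*F   [S -> F]
(F)*F*F => (v)*F*F   [F -> v]
(v)*F*F => (v)*(S)*F   [F -> ( S )]
(v)*(S)*F => (v)*(F)*F   [S -> F]
(v)*(F)*F => (v)*(v)*F   [F -> v]
(v)*(v)*F => (v)*(v)*(S)   [F -> ( S )]
(v)*(v)*(S) => (v)*(v)*(F)   [S -> F]
(v)*(v)*(F) => (v)*(v)*(v)   [F -> v]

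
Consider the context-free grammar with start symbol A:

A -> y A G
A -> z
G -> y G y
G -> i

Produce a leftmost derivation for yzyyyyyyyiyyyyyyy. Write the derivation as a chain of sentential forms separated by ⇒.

A ⇒ yAG ⇒ yzG ⇒ yzyGy ⇒ yzyyGyy ⇒ yzyyyGyyy ⇒ yzyyyyGyyyy ⇒ yzyyyyyGyyyyy ⇒ yzyyyyyyGyyyyyy ⇒ yzyyyyyyyGyyyyyyy ⇒ yzyyyyyyyiyyyyyyy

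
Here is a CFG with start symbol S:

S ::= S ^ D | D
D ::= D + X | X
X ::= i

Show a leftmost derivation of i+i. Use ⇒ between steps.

S ⇒ D   [S ::= D]
D ⇒ D+X   [D ::= D + X]
D+X ⇒ X+X   [D ::= X]
X+X ⇒ i+X   [X ::= i]
i+X ⇒ i+i   [X ::= i]

S ⇒ D ⇒ D+X ⇒ X+X ⇒ i+X ⇒ i+i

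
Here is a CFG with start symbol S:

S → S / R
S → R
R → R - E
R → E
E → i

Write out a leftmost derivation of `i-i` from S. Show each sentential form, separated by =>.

S => R => R-E => E-E => i-E => i-i

S => R   [S → R]
R => R-E   [R → R - E]
R-E => E-E   [R → E]
E-E => i-E   [E → i]
i-E => i-i   [E → i]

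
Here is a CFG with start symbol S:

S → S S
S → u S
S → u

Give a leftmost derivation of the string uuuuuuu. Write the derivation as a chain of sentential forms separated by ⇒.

S ⇒ uS ⇒ uuS ⇒ uuSS ⇒ uuSSS ⇒ uuuSS ⇒ uuuSSS ⇒ uuuuSSS ⇒ uuuuuSS ⇒ uuuuuuS ⇒ uuuuuuu

S ⇒ uS   [S → u S]
uS ⇒ uuS   [S → u S]
uuS ⇒ uuSS   [S → S S]
uuSS ⇒ uuSSS   [S → S S]
uuSSS ⇒ uuuSS   [S → u]
uuuSS ⇒ uuuSSS   [S → S S]
uuuSSS ⇒ uuuuSSS   [S → u S]
uuuuSSS ⇒ uuuuuSS   [S → u]
uuuuuSS ⇒ uuuuuuS   [S → u]
uuuuuuS ⇒ uuuuuuu   [S → u]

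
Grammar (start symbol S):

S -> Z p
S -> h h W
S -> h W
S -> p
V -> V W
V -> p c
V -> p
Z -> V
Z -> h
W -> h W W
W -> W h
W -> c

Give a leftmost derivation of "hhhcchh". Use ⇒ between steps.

S⇒hhW⇒hhhWW⇒hhhcW⇒hhhcWh⇒hhhcWhh⇒hhhcchh

S ⇒ hhW   [S -> h h W]
hhW ⇒ hhhWW   [W -> h W W]
hhhWW ⇒ hhhcW   [W -> c]
hhhcW ⇒ hhhcWh   [W -> W h]
hhhcWh ⇒ hhhcWhh   [W -> W h]
hhhcWhh ⇒ hhhcchh   [W -> c]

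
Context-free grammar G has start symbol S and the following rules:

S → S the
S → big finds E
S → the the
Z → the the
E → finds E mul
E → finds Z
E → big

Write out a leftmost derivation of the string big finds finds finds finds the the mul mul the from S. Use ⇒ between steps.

S ⇒ S the ⇒ big finds E the ⇒ big finds finds E mul the ⇒ big finds finds finds E mul mul the ⇒ big finds finds finds finds Z mul mul the ⇒ big finds finds finds finds the the mul mul the

S ⇒ S the   [S → S the]
S the ⇒ big finds E the   [S → big finds E]
big finds E the ⇒ big finds finds E mul the   [E → finds E mul]
big finds finds E mul the ⇒ big finds finds finds E mul mul the   [E → finds E mul]
big finds finds finds E mul mul the ⇒ big finds finds finds finds Z mul mul the   [E → finds Z]
big finds finds finds finds Z mul mul the ⇒ big finds finds finds finds the the mul mul the   [Z → the the]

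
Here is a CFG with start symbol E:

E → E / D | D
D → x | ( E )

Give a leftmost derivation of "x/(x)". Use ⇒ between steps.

E ⇒ E/D   [E → E / D]
E/D ⇒ D/D   [E → D]
D/D ⇒ x/D   [D → x]
x/D ⇒ x/(E)   [D → ( E )]
x/(E) ⇒ x/(D)   [E → D]
x/(D) ⇒ x/(x)   [D → x]

E⇒E/D⇒D/D⇒x/D⇒x/(E)⇒x/(D)⇒x/(x)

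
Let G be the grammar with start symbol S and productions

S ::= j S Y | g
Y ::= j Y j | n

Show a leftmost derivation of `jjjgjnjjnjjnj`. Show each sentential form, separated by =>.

S => jSY   [S ::= j S Y]
jSY => jjSYY   [S ::= j S Y]
jjSYY => jjjSYYY   [S ::= j S Y]
jjjSYYY => jjjgYYY   [S ::= g]
jjjgYYY => jjjgjYjYY   [Y ::= j Y j]
jjjgjYjYY => jjjgjnjYY   [Y ::= n]
jjjgjnjYY => jjjgjnjjYjY   [Y ::= j Y j]
jjjgjnjjYjY => jjjgjnjjnjY   [Y ::= n]
jjjgjnjjnjY => jjjgjnjjnjjYj   [Y ::= j Y j]
jjjgjnjjnjjYj => jjjgjnjjnjjnj   [Y ::= n]

S => jSY => jjSYY => jjjSYYY => jjjgYYY => jjjgjYjYY => jjjgjnjYY => jjjgjnjjYjY => jjjgjnjjnjY => jjjgjnjjnjjYj => jjjgjnjjnjjnj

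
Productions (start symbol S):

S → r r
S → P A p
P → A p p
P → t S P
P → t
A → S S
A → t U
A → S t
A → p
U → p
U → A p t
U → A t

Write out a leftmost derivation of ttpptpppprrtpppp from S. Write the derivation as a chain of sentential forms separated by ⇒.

S ⇒ PAp   [S → P A p]
PAp ⇒ AppAp   [P → A p p]
AppAp ⇒ tUppAp   [A → t U]
tUppAp ⇒ tAtppAp   [U → A t]
tAtppAp ⇒ tSStppAp   [A → S S]
tSStppAp ⇒ tPApStppAp   [S → P A p]
tPApStppAp ⇒ tAppApStppAp   [P → A p p]
tAppApStppAp ⇒ tStppApStppAp   [A → S t]
tStppApStppAp ⇒ tPAptppApStppAp   [S → P A p]
tPAptppApStppAp ⇒ ttAptppApStppAp   [P → t]
ttAptppApStppAp ⇒ ttpptppApStppAp   [A → p]
ttpptppApStppAp ⇒ ttpptppppStppAp   [A → p]
ttpptppppStppAp ⇒ ttpptpppprrtppAp   [S → r r]
ttpptpppprrtppAp ⇒ ttpptpppprrtpppp   [A → p]

S ⇒ PAp ⇒ AppAp ⇒ tUppAp ⇒ tAtppAp ⇒ tSStppAp ⇒ tPApStppAp ⇒ tAppApStppAp ⇒ tStppApStppAp ⇒ tPAptppApStppAp ⇒ ttAptppApStppAp ⇒ ttpptppApStppAp ⇒ ttpptppppStppAp ⇒ ttpptpppprrtppAp ⇒ ttpptpppprrtpppp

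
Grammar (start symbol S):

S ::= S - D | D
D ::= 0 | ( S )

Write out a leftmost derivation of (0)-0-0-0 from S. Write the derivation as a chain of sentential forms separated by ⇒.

S ⇒ S-D ⇒ S-D-D ⇒ S-D-D-D ⇒ D-D-D-D ⇒ (S)-D-D-D ⇒ (D)-D-D-D ⇒ (0)-D-D-D ⇒ (0)-0-D-D ⇒ (0)-0-0-D ⇒ (0)-0-0-0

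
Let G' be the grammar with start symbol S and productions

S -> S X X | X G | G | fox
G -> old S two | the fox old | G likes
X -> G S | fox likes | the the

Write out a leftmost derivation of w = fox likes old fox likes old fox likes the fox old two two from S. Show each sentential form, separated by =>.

S => X G => fox likes G => fox likes old S two => fox likes old X G two => fox likes old fox likes G two => fox likes old fox likes old S two two => fox likes old fox likes old X G two two => fox likes old fox likes old fox likes G two two => fox likes old fox likes old fox likes the fox old two two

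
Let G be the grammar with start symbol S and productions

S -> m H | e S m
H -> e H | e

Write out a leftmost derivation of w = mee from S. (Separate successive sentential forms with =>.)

S => mH => meH => mee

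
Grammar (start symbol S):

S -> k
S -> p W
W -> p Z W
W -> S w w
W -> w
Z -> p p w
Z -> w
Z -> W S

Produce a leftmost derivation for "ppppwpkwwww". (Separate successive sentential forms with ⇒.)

S ⇒ pW ⇒ ppZW ⇒ ppppwW ⇒ ppppwSww ⇒ ppppwpWww ⇒ ppppwpSwwww ⇒ ppppwpkwwww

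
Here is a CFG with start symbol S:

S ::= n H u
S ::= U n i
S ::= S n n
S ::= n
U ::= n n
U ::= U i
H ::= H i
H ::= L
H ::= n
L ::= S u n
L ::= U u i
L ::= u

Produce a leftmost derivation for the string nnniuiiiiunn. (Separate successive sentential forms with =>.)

S=>Snn=>nHunn=>nHiunn=>nHiiunn=>nHiiiunn=>nLiiiunn=>nUuiiiiunn=>nUiuiiiiunn=>nnniuiiiiunn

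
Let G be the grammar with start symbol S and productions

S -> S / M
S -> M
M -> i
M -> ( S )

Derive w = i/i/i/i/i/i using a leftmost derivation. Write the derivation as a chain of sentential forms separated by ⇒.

S ⇒ S/M   [S -> S / M]
S/M ⇒ S/M/M   [S -> S / M]
S/M/M ⇒ S/M/M/M   [S -> S / M]
S/M/M/M ⇒ S/M/M/M/M   [S -> S / M]
S/M/M/M/M ⇒ S/M/M/M/M/M   [S -> S / M]
S/M/M/M/M/M ⇒ M/M/M/M/M/M   [S -> M]
M/M/M/M/M/M ⇒ i/M/M/M/M/M   [M -> i]
i/M/M/M/M/M ⇒ i/i/M/M/M/M   [M -> i]
i/i/M/M/M/M ⇒ i/i/i/M/M/M   [M -> i]
i/i/i/M/M/M ⇒ i/i/i/i/M/M   [M -> i]
i/i/i/i/M/M ⇒ i/i/i/i/i/M   [M -> i]
i/i/i/i/i/M ⇒ i/i/i/i/i/i   [M -> i]

S⇒S/M⇒S/M/M⇒S/M/M/M⇒S/M/M/M/M⇒S/M/M/M/M/M⇒M/M/M/M/M/M⇒i/M/M/M/M/M⇒i/i/M/M/M/M⇒i/i/i/M/M/M⇒i/i/i/i/M/M⇒i/i/i/i/i/M⇒i/i/i/i/i/i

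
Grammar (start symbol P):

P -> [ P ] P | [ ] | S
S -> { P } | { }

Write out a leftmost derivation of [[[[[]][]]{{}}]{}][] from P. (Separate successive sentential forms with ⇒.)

P ⇒ [P]P   [P -> [ P ] P]
[P]P ⇒ [[P]P]P   [P -> [ P ] P]
[[P]P]P ⇒ [[[P]P]P]P   [P -> [ P ] P]
[[[P]P]P]P ⇒ [[[[P]P]P]P]P   [P -> [ P ] P]
[[[[P]P]P]P]P ⇒ [[[[[]]P]P]P]P   [P -> [ ]]
[[[[[]]P]P]P]P ⇒ [[[[[]][]]P]P]P   [P -> [ ]]
[[[[[]][]]P]P]P ⇒ [[[[[]][]]S]P]P   [P -> S]
[[[[[]][]]S]P]P ⇒ [[[[[]][]]{P}]P]P   [S -> { P }]
[[[[[]][]]{P}]P]P ⇒ [[[[[]][]]{S}]P]P   [P -> S]
[[[[[]][]]{S}]P]P ⇒ [[[[[]][]]{{}}]P]P   [S -> { }]
[[[[[]][]]{{}}]P]P ⇒ [[[[[]][]]{{}}]S]P   [P -> S]
[[[[[]][]]{{}}]S]P ⇒ [[[[[]][]]{{}}]{}]P   [S -> { }]
[[[[[]][]]{{}}]{}]P ⇒ [[[[[]][]]{{}}]{}][]   [P -> [ ]]

P⇒[P]P⇒[[P]P]P⇒[[[P]P]P]P⇒[[[[P]P]P]P]P⇒[[[[[]]P]P]P]P⇒[[[[[]][]]P]P]P⇒[[[[[]][]]S]P]P⇒[[[[[]][]]{P}]P]P⇒[[[[[]][]]{S}]P]P⇒[[[[[]][]]{{}}]P]P⇒[[[[[]][]]{{}}]S]P⇒[[[[[]][]]{{}}]{}]P⇒[[[[[]][]]{{}}]{}][]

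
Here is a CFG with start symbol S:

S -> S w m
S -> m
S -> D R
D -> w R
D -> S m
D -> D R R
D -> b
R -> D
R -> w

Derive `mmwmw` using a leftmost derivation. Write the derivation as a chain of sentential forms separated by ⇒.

S ⇒ DR ⇒ SmR ⇒ DRmR ⇒ SmRmR ⇒ mmRmR ⇒ mmwmR ⇒ mmwmw

S ⇒ DR   [S -> D R]
DR ⇒ SmR   [D -> S m]
SmR ⇒ DRmR   [S -> D R]
DRmR ⇒ SmRmR   [D -> S m]
SmRmR ⇒ mmRmR   [S -> m]
mmRmR ⇒ mmwmR   [R -> w]
mmwmR ⇒ mmwmw   [R -> w]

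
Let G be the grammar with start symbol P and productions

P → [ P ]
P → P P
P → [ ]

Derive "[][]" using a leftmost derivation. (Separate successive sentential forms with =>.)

P=>PP=>[]P=>[][]

P => PP   [P → P P]
PP => []P   [P → [ ]]
[]P => [][]   [P → [ ]]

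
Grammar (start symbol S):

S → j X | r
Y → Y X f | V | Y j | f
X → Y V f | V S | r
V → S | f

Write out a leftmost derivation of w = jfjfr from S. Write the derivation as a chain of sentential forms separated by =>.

S => jX   [S → j X]
jX => jVS   [X → V S]
jVS => jfS   [V → f]
jfS => jfjX   [S → j X]
jfjX => jfjVS   [X → V S]
jfjVS => jfjfS   [V → f]
jfjfS => jfjfr   [S → r]

S => jX => jVS => jfS => jfjX => jfjVS => jfjfS => jfjfr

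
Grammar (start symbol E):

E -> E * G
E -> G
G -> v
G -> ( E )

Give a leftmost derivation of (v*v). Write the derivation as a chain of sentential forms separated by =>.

E => G   [E -> G]
G => (E)   [G -> ( E )]
(E) => (E*G)   [E -> E * G]
(E*G) => (G*G)   [E -> G]
(G*G) => (v*G)   [G -> v]
(v*G) => (v*v)   [G -> v]

E => G => (E) => (E*G) => (G*G) => (v*G) => (v*v)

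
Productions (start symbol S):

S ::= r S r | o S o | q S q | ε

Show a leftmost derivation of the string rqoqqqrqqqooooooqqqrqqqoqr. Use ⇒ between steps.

S ⇒ rSr   [S ::= r S r]
rSr ⇒ rqSqr   [S ::= q S q]
rqSqr ⇒ rqoSoqr   [S ::= o S o]
rqoSoqr ⇒ rqoqSqoqr   [S ::= q S q]
rqoqSqoqr ⇒ rqoqqSqqoqr   [S ::= q S q]
rqoqqSqqoqr ⇒ rqoqqqSqqqoqr   [S ::= q S q]
rqoqqqSqqqoqr ⇒ rqoqqqrSrqqqoqr   [S ::= r S r]
rqoqqqrSrqqqoqr ⇒ rqoqqqrqSqrqqqoqr   [S ::= q S q]
rqoqqqrqSqrqqqoqr ⇒ rqoqqqrqqSqqrqqqoqr   [S ::= q S q]
rqoqqqrqqSqqrqqqoqr ⇒ rqoqqqrqqqSqqqrqqqoqr   [S ::= q S q]
rqoqqqrqqqSqqqrqqqoqr ⇒ rqoqqqrqqqoSoqqqrqqqoqr   [S ::= o S o]
rqoqqqrqqqoSoqqqrqqqoqr ⇒ rqoqqqrqqqooSooqqqrqqqoqr   [S ::= o S o]
rqoqqqrqqqooSooqqqrqqqoqr ⇒ rqoqqqrqqqoooSoooqqqrqqqoqr   [S ::= o S o]
rqoqqqrqqqoooSoooqqqrqqqoqr ⇒ rqoqqqrqqqooooooqqqrqqqoqr   [S ::= ε]

S ⇒ rSr ⇒ rqSqr ⇒ rqoSoqr ⇒ rqoqSqoqr ⇒ rqoqqSqqoqr ⇒ rqoqqqSqqqoqr ⇒ rqoqqqrSrqqqoqr ⇒ rqoqqqrqSqrqqqoqr ⇒ rqoqqqrqqSqqrqqqoqr ⇒ rqoqqqrqqqSqqqrqqqoqr ⇒ rqoqqqrqqqoSoqqqrqqqoqr ⇒ rqoqqqrqqqooSooqqqrqqqoqr ⇒ rqoqqqrqqqoooSoooqqqrqqqoqr ⇒ rqoqqqrqqqooooooqqqrqqqoqr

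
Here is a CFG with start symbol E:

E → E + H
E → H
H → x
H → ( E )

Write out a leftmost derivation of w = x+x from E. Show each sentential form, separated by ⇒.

E ⇒ E+H ⇒ H+H ⇒ x+H ⇒ x+x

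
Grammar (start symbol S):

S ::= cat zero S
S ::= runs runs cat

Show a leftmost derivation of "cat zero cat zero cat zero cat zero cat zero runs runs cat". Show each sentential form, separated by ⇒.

S ⇒ cat zero S   [S ::= cat zero S]
cat zero S ⇒ cat zero cat zero S   [S ::= cat zero S]
cat zero cat zero S ⇒ cat zero cat zero cat zero S   [S ::= cat zero S]
cat zero cat zero cat zero S ⇒ cat zero cat zero cat zero cat zero S   [S ::= cat zero S]
cat zero cat zero cat zero cat zero S ⇒ cat zero cat zero cat zero cat zero cat zero S   [S ::= cat zero S]
cat zero cat zero cat zero cat zero cat zero S ⇒ cat zero cat zero cat zero cat zero cat zero runs runs cat   [S ::= runs runs cat]

S ⇒ cat zero S ⇒ cat zero cat zero S ⇒ cat zero cat zero cat zero S ⇒ cat zero cat zero cat zero cat zero S ⇒ cat zero cat zero cat zero cat zero cat zero S ⇒ cat zero cat zero cat zero cat zero cat zero runs runs cat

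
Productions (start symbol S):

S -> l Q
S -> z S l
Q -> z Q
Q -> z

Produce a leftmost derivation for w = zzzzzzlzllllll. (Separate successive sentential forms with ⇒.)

S ⇒ zSl ⇒ zzSll ⇒ zzzSlll ⇒ zzzzSllll ⇒ zzzzzSlllll ⇒ zzzzzzSllllll ⇒ zzzzzzlQllllll ⇒ zzzzzzlzllllll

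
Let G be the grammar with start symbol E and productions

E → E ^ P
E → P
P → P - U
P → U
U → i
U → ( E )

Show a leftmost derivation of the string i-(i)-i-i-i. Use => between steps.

E => P   [E → P]
P => P-U   [P → P - U]
P-U => P-U-U   [P → P - U]
P-U-U => P-U-U-U   [P → P - U]
P-U-U-U => P-U-U-U-U   [P → P - U]
P-U-U-U-U => U-U-U-U-U   [P → U]
U-U-U-U-U => i-U-U-U-U   [U → i]
i-U-U-U-U => i-(E)-U-U-U   [U → ( E )]
i-(E)-U-U-U => i-(P)-U-U-U   [E → P]
i-(P)-U-U-U => i-(U)-U-U-U   [P → U]
i-(U)-U-U-U => i-(i)-U-U-U   [U → i]
i-(i)-U-U-U => i-(i)-i-U-U   [U → i]
i-(i)-i-U-U => i-(i)-i-i-U   [U → i]
i-(i)-i-i-U => i-(i)-i-i-i   [U → i]

E=>P=>P-U=>P-U-U=>P-U-U-U=>P-U-U-U-U=>U-U-U-U-U=>i-U-U-U-U=>i-(E)-U-U-U=>i-(P)-U-U-U=>i-(U)-U-U-U=>i-(i)-U-U-U=>i-(i)-i-U-U=>i-(i)-i-i-U=>i-(i)-i-i-i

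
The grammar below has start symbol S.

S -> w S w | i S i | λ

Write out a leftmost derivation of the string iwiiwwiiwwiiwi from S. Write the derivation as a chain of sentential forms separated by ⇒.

S ⇒ iSi   [S -> i S i]
iSi ⇒ iwSwi   [S -> w S w]
iwSwi ⇒ iwiSiwi   [S -> i S i]
iwiSiwi ⇒ iwiiSiiwi   [S -> i S i]
iwiiSiiwi ⇒ iwiiwSwiiwi   [S -> w S w]
iwiiwSwiiwi ⇒ iwiiwwSwwiiwi   [S -> w S w]
iwiiwwSwwiiwi ⇒ iwiiwwiSiwwiiwi   [S -> i S i]
iwiiwwiSiwwiiwi ⇒ iwiiwwiiwwiiwi   [S -> λ]

S⇒iSi⇒iwSwi⇒iwiSiwi⇒iwiiSiiwi⇒iwiiwSwiiwi⇒iwiiwwSwwiiwi⇒iwiiwwiSiwwiiwi⇒iwiiwwiiwwiiwi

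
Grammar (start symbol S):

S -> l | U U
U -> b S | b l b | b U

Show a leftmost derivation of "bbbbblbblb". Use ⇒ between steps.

S ⇒ UU ⇒ bUU ⇒ bbUU ⇒ bbbUU ⇒ bbbbUU ⇒ bbbbblbU ⇒ bbbbblbblb

S ⇒ UU   [S -> U U]
UU ⇒ bUU   [U -> b U]
bUU ⇒ bbUU   [U -> b U]
bbUU ⇒ bbbUU   [U -> b U]
bbbUU ⇒ bbbbUU   [U -> b U]
bbbbUU ⇒ bbbbblbU   [U -> b l b]
bbbbblbU ⇒ bbbbblbblb   [U -> b l b]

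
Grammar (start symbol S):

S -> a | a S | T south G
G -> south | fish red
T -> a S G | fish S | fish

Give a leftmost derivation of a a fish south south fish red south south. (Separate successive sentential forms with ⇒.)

S ⇒ a S   [S -> a S]
a S ⇒ a T south G   [S -> T south G]
a T south G ⇒ a a S G south G   [T -> a S G]
a a S G south G ⇒ a a T south G G south G   [S -> T south G]
a a T south G G south G ⇒ a a fish south G G south G   [T -> fish]
a a fish south G G south G ⇒ a a fish south south G south G   [G -> south]
a a fish south south G south G ⇒ a a fish south south fish red south G   [G -> fish red]
a a fish south south fish red south G ⇒ a a fish south south fish red south south   [G -> south]

S ⇒ a S ⇒ a T south G ⇒ a a S G south G ⇒ a a T south G G south G ⇒ a a fish south G G south G ⇒ a a fish south south G south G ⇒ a a fish south south fish red south G ⇒ a a fish south south fish red south south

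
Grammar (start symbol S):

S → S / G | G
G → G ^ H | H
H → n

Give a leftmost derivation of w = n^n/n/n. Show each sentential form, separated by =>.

S=>S/G=>S/G/G=>G/G/G=>G^H/G/G=>H^H/G/G=>n^H/G/G=>n^n/G/G=>n^n/H/G=>n^n/n/G=>n^n/n/H=>n^n/n/n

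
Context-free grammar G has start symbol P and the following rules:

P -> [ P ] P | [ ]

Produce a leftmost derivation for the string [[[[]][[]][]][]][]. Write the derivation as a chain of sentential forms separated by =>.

P => [P]P => [[P]P]P => [[[P]P]P]P => [[[[]]P]P]P => [[[[]][P]P]P]P => [[[[]][[]]P]P]P => [[[[]][[]][]]P]P => [[[[]][[]][]][]]P => [[[[]][[]][]][]][]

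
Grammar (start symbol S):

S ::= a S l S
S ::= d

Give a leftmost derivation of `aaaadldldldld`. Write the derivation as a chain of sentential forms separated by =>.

S=>aSlS=>aaSlSlS=>aaaSlSlSlS=>aaaaSlSlSlSlS=>aaaadlSlSlSlS=>aaaadldlSlSlS=>aaaadldldlSlS=>aaaadldldldlS=>aaaadldldldld

S => aSlS   [S ::= a S l S]
aSlS => aaSlSlS   [S ::= a S l S]
aaSlSlS => aaaSlSlSlS   [S ::= a S l S]
aaaSlSlSlS => aaaaSlSlSlSlS   [S ::= a S l S]
aaaaSlSlSlSlS => aaaadlSlSlSlS   [S ::= d]
aaaadlSlSlSlS => aaaadldlSlSlS   [S ::= d]
aaaadldlSlSlS => aaaadldldlSlS   [S ::= d]
aaaadldldlSlS => aaaadldldldlS   [S ::= d]
aaaadldldldlS => aaaadldldldld   [S ::= d]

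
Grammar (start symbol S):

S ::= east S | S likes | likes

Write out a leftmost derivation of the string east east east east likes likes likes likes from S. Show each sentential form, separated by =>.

S => S likes => east S likes => east S likes likes => east S likes likes likes => east east S likes likes likes => east east east S likes likes likes => east east east east S likes likes likes => east east east east likes likes likes likes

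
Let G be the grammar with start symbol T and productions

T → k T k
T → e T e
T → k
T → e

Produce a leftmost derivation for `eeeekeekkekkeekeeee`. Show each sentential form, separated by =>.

T => eTe   [T → e T e]
eTe => eeTee   [T → e T e]
eeTee => eeeTeee   [T → e T e]
eeeTeee => eeeeTeeee   [T → e T e]
eeeeTeeee => eeeekTkeeee   [T → k T k]
eeeekTkeeee => eeeekeTekeeee   [T → e T e]
eeeekeTekeeee => eeeekeeTeekeeee   [T → e T e]
eeeekeeTeekeeee => eeeekeekTkeekeeee   [T → k T k]
eeeekeekTkeekeeee => eeeekeekkTkkeekeeee   [T → k T k]
eeeekeekkTkkeekeeee => eeeekeekkekkeekeeee   [T → e]

T => eTe => eeTee => eeeTeee => eeeeTeeee => eeeekTkeeee => eeeekeTekeeee => eeeekeeTeekeeee => eeeekeekTkeekeeee => eeeekeekkTkkeekeeee => eeeekeekkekkeekeeee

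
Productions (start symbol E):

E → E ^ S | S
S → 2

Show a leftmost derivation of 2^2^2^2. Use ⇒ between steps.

E ⇒ E^S ⇒ E^S^S ⇒ E^S^S^S ⇒ S^S^S^S ⇒ 2^S^S^S ⇒ 2^2^S^S ⇒ 2^2^2^S ⇒ 2^2^2^2

E ⇒ E^S   [E → E ^ S]
E^S ⇒ E^S^S   [E → E ^ S]
E^S^S ⇒ E^S^S^S   [E → E ^ S]
E^S^S^S ⇒ S^S^S^S   [E → S]
S^S^S^S ⇒ 2^S^S^S   [S → 2]
2^S^S^S ⇒ 2^2^S^S   [S → 2]
2^2^S^S ⇒ 2^2^2^S   [S → 2]
2^2^2^S ⇒ 2^2^2^2   [S → 2]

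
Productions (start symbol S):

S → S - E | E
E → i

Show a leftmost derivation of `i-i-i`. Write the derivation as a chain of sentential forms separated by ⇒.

S ⇒ S-E ⇒ S-E-E ⇒ E-E-E ⇒ i-E-E ⇒ i-i-E ⇒ i-i-i

S ⇒ S-E   [S → S - E]
S-E ⇒ S-E-E   [S → S - E]
S-E-E ⇒ E-E-E   [S → E]
E-E-E ⇒ i-E-E   [E → i]
i-E-E ⇒ i-i-E   [E → i]
i-i-E ⇒ i-i-i   [E → i]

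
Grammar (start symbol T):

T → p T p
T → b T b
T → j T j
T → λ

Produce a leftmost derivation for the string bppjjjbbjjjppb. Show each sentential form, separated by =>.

T => bTb => bpTpb => bppTppb => bppjTjppb => bppjjTjjppb => bppjjjTjjjppb => bppjjjbTbjjjppb => bppjjjbbjjjppb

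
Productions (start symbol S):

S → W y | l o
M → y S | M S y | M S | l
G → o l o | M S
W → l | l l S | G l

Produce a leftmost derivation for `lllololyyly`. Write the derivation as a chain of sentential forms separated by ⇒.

S⇒Wy⇒Gly⇒MSly⇒lSly⇒lWyly⇒lllSyly⇒lllWyyly⇒lllGlyyly⇒lllololyyly

S ⇒ Wy   [S → W y]
Wy ⇒ Gly   [W → G l]
Gly ⇒ MSly   [G → M S]
MSly ⇒ lSly   [M → l]
lSly ⇒ lWyly   [S → W y]
lWyly ⇒ lllSyly   [W → l l S]
lllSyly ⇒ lllWyyly   [S → W y]
lllWyyly ⇒ lllGlyyly   [W → G l]
lllGlyyly ⇒ lllololyyly   [G → o l o]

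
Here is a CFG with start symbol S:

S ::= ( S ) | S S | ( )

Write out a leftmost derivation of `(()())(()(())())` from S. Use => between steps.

S => SS   [S ::= S S]
SS => (S)S   [S ::= ( S )]
(S)S => (SS)S   [S ::= S S]
(SS)S => (()S)S   [S ::= ( )]
(()S)S => (()())S   [S ::= ( )]
(()())S => (()())(S)   [S ::= ( S )]
(()())(S) => (()())(SS)   [S ::= S S]
(()())(SS) => (()())(SSS)   [S ::= S S]
(()())(SSS) => (()())(()SS)   [S ::= ( )]
(()())(()SS) => (()())(()(S)S)   [S ::= ( S )]
(()())(()(S)S) => (()())(()(())S)   [S ::= ( )]
(()())(()(())S) => (()())(()(())())   [S ::= ( )]

S=>SS=>(S)S=>(SS)S=>(()S)S=>(()())S=>(()())(S)=>(()())(SS)=>(()())(SSS)=>(()())(()SS)=>(()())(()(S)S)=>(()())(()(())S)=>(()())(()(())())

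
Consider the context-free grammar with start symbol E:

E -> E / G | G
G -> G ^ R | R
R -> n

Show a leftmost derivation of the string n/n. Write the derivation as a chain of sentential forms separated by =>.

E=>E/G=>G/G=>R/G=>n/G=>n/R=>n/n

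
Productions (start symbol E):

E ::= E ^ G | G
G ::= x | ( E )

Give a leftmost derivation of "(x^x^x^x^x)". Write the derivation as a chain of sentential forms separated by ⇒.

E ⇒ G   [E ::= G]
G ⇒ (E)   [G ::= ( E )]
(E) ⇒ (E^G)   [E ::= E ^ G]
(E^G) ⇒ (E^G^G)   [E ::= E ^ G]
(E^G^G) ⇒ (E^G^G^G)   [E ::= E ^ G]
(E^G^G^G) ⇒ (E^G^G^G^G)   [E ::= E ^ G]
(E^G^G^G^G) ⇒ (G^G^G^G^G)   [E ::= G]
(G^G^G^G^G) ⇒ (x^G^G^G^G)   [G ::= x]
(x^G^G^G^G) ⇒ (x^x^G^G^G)   [G ::= x]
(x^x^G^G^G) ⇒ (x^x^x^G^G)   [G ::= x]
(x^x^x^G^G) ⇒ (x^x^x^x^G)   [G ::= x]
(x^x^x^x^G) ⇒ (x^x^x^x^x)   [G ::= x]

E ⇒ G ⇒ (E) ⇒ (E^G) ⇒ (E^G^G) ⇒ (E^G^G^G) ⇒ (E^G^G^G^G) ⇒ (G^G^G^G^G) ⇒ (x^G^G^G^G) ⇒ (x^x^G^G^G) ⇒ (x^x^x^G^G) ⇒ (x^x^x^x^G) ⇒ (x^x^x^x^x)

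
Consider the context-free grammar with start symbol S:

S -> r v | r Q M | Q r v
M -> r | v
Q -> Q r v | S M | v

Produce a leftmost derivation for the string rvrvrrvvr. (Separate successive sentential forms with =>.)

S => rQM => rSMM => rQrvMM => rSMrvMM => rQrvMrvMM => rvrvMrvMM => rvrvrrvMM => rvrvrrvvM => rvrvrrvvr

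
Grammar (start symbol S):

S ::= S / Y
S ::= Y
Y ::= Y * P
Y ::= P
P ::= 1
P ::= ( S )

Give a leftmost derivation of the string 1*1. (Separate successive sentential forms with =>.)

S => Y => Y*P => P*P => 1*P => 1*1

S => Y   [S ::= Y]
Y => Y*P   [Y ::= Y * P]
Y*P => P*P   [Y ::= P]
P*P => 1*P   [P ::= 1]
1*P => 1*1   [P ::= 1]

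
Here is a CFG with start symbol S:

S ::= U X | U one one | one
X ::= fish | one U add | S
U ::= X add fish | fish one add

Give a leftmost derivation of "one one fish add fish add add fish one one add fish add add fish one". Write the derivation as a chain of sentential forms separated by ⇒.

S ⇒ U X ⇒ X add fish X ⇒ one U add add fish X ⇒ one X add fish add add fish X ⇒ one S add fish add add fish X ⇒ one U one one add fish add add fish X ⇒ one X add fish one one add fish add add fish X ⇒ one one U add add fish one one add fish add add fish X ⇒ one one X add fish add add fish one one add fish add add fish X ⇒ one one fish add fish add add fish one one add fish add add fish X ⇒ one one fish add fish add add fish one one add fish add add fish S ⇒ one one fish add fish add add fish one one add fish add add fish one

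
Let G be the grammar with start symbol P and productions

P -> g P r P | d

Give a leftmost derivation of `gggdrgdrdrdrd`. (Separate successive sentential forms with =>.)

P => gPrP => ggPrPrP => gggPrPrPrP => gggdrPrPrP => gggdrgPrPrPrP => gggdrgdrPrPrP => gggdrgdrdrPrP => gggdrgdrdrdrP => gggdrgdrdrdrd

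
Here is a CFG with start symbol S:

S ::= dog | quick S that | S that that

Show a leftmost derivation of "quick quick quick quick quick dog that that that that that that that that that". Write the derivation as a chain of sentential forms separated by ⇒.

S ⇒ quick S that ⇒ quick S that that that ⇒ quick quick S that that that that ⇒ quick quick S that that that that that that ⇒ quick quick quick S that that that that that that that ⇒ quick quick quick quick S that that that that that that that that ⇒ quick quick quick quick quick S that that that that that that that that that ⇒ quick quick quick quick quick dog that that that that that that that that that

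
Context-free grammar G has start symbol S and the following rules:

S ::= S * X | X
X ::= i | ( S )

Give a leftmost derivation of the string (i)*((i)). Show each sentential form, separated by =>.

S => S*X   [S ::= S * X]
S*X => X*X   [S ::= X]
X*X => (S)*X   [X ::= ( S )]
(S)*X => (X)*X   [S ::= X]
(X)*X => (i)*X   [X ::= i]
(i)*X => (i)*(S)   [X ::= ( S )]
(i)*(S) => (i)*(X)   [S ::= X]
(i)*(X) => (i)*((S))   [X ::= ( S )]
(i)*((S)) => (i)*((X))   [S ::= X]
(i)*((X)) => (i)*((i))   [X ::= i]

S => S*X => X*X => (S)*X => (X)*X => (i)*X => (i)*(S) => (i)*(X) => (i)*((S)) => (i)*((X)) => (i)*((i))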